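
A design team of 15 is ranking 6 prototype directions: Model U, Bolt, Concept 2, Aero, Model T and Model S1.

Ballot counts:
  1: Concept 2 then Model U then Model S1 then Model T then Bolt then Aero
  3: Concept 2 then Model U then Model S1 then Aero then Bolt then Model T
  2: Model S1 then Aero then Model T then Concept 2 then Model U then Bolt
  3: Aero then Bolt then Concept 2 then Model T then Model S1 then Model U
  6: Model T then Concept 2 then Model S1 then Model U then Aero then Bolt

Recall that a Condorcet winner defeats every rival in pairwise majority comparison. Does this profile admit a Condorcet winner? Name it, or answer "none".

none

Head-to-head results (15 engineers):
Model U–Bolt: Model U 12–3.
Model U–Concept 2: Concept 2 15–0.
Model U vs Aero: Model U wins 10–5.
Model U vs Model T: Model T wins 11–4.
Model U–Model S1: Model S1 11–4.
Bolt vs Concept 2: Concept 2 wins 12–3.
Bolt–Aero: Aero 14–1.
Bolt vs Model T: Model T wins 9–6.
Bolt vs Model S1: Model S1, 12–3.
Concept 2–Aero: Concept 2 10–5.
Concept 2–Model T: Model T 8–7.
Concept 2 vs Model S1: Concept 2 wins 13–2.
Aero vs Model T: Aero, 8–7.
Aero–Model S1: Model S1 12–3.
Model T vs Model S1: Model T, 9–6.
Every design loses at least once (Model U loses to Concept 2; Bolt loses to Model U; Concept 2 loses to Model T; Aero loses to Model U; Model T loses to Aero; Model S1 loses to Concept 2). The majority relation contains the cycle Model U beats Aero beats Model T beats Model U, so there is no Condorcet winner.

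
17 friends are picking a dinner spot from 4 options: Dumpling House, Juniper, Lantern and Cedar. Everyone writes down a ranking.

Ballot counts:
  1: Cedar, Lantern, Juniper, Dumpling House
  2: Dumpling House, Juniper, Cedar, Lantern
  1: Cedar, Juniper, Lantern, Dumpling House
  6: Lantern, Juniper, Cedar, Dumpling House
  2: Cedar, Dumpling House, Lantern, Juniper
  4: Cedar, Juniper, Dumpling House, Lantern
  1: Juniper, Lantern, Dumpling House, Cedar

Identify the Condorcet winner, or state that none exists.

Pairwise majorities:
Dumpling House–Juniper: Juniper 13–4.
Dumpling House–Lantern: Lantern 9–8.
Dumpling House vs Cedar: Cedar wins 14–3.
Juniper–Lantern: Lantern 9–8.
Juniper–Cedar: Juniper 9–8.
Lantern vs Cedar: Cedar wins 10–7.
Each restaurant drops at least one matchup (Dumpling House loses to Juniper; Juniper loses to Lantern; Lantern loses to Cedar; Cedar loses to Juniper); the cycle Juniper > Cedar > Lantern > Juniper rules out a Condorcet winner.

none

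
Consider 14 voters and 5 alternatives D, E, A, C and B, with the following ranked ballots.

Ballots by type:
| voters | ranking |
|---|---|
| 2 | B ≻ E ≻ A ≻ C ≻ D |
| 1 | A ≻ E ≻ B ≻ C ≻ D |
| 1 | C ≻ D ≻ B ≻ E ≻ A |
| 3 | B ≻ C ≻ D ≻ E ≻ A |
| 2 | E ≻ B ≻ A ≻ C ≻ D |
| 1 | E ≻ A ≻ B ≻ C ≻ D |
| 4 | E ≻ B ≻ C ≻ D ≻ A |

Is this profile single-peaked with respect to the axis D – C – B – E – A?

Axis positions: D=1, C=2, B=3, E=4, A=5.
Type 1 (peak B at position 3): ranking walks positions 3-4-5-2-1, expanding outward from the peak — single-peaked.
Type 2 (peak A at position 5): ranking walks positions 5-4-3-2-1, expanding outward from the peak — single-peaked.
Type 3 (peak C at position 2): ranking walks positions 2-1-3-4-5, expanding outward from the peak — single-peaked.
Type 4 (peak B at position 3): ranking walks positions 3-2-1-4-5, expanding outward from the peak — single-peaked.
Type 5 (peak E at position 4): ranking walks positions 4-3-5-2-1, expanding outward from the peak — single-peaked.
Type 6 (peak E at position 4): ranking walks positions 4-5-3-2-1, expanding outward from the peak — single-peaked.
Type 7 (peak E at position 4): ranking walks positions 4-3-2-1-5, expanding outward from the peak — single-peaked.
Every ranking is single-peaked on this axis.

yes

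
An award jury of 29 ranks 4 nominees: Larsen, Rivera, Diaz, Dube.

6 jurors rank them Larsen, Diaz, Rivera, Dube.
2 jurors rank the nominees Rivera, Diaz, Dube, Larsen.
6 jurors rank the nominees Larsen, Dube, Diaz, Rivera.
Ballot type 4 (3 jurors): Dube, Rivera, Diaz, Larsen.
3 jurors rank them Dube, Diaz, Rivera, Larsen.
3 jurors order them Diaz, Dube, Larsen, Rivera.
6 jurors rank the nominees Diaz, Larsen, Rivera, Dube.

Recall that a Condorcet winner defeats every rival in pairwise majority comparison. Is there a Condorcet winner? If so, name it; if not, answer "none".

Diaz

Check each pair by majority over 29 ballots:
Larsen vs Rivera: Larsen wins 21–8.
Larsen vs Diaz: Diaz wins 17–12.
Larsen vs Dube: Larsen, 18–11.
Rivera vs Diaz: Diaz wins 24–5.
Rivera vs Dube: Dube, 15–14.
Diaz–Dube: Diaz 17–12.
Diaz defeats every rival head-to-head and is the Condorcet winner.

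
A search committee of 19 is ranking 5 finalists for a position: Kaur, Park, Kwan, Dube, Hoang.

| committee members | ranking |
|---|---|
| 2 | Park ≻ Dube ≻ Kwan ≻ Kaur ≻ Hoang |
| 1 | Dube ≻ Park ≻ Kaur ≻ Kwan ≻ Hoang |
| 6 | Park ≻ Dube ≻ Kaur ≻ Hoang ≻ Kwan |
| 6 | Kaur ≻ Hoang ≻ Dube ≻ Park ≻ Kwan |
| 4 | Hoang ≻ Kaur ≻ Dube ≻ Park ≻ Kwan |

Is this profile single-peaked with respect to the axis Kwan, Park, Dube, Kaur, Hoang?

Axis positions: Kwan=1, Park=2, Dube=3, Kaur=4, Hoang=5.
Ballot type 1 (peak Park at position 2): ranking walks positions 2-3-1-4-5, expanding outward from the peak — single-peaked.
Ballot type 2 (peak Dube at position 3): ranking walks positions 3-2-4-1-5, expanding outward from the peak — single-peaked.
Ballot type 3 (peak Park at position 2): ranking walks positions 2-3-4-5-1, expanding outward from the peak — single-peaked.
Ballot type 4 (peak Kaur at position 4): ranking walks positions 4-5-3-2-1, expanding outward from the peak — single-peaked.
Ballot type 5 (peak Hoang at position 5): ranking walks positions 5-4-3-2-1, expanding outward from the peak — single-peaked.
Every ranking is single-peaked on this axis.

yes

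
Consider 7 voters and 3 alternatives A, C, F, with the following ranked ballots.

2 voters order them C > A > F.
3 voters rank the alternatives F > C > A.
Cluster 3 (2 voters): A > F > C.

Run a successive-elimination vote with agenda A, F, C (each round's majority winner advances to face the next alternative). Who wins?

Round 1: A vs F — 4–3, A advances.
Round 2: A vs C — 2–5, C advances.
The agenda winner is C.

C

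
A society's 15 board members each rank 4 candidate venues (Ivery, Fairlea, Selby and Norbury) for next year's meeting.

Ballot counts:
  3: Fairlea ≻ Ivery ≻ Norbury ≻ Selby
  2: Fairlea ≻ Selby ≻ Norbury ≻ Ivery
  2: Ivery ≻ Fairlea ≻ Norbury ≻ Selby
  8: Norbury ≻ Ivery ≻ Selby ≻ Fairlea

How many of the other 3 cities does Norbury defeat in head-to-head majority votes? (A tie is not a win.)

3

Norbury against each rival (15 organisers):
Norbury vs Ivery: Norbury preferred on 2+8 = 10 ballots; Norbury wins 10–5.
Norbury–Fairlea: Norbury 8–7.
Norbury vs Selby: Norbury wins 13–2.
Norbury beats Ivery, Fairlea, Selby — 3 pairwise wins.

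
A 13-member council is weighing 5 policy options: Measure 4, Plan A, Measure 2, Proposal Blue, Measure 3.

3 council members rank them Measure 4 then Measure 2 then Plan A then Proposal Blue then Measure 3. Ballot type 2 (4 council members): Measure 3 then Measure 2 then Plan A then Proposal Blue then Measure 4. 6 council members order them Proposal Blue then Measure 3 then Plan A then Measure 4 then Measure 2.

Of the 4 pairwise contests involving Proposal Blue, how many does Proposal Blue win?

Proposal Blue against each rival (13 council members):
Proposal Blue vs Measure 4: Proposal Blue preferred on 4+6 = 10 ballots; Proposal Blue wins 10–3.
Proposal Blue vs Plan A: Proposal Blue is ranked higher on 6 ballots, Plan A on 7. Plan A wins 7–6.
Proposal Blue vs Measure 2: 6 to 7, Measure 2.
Proposal Blue–Measure 3: Proposal Blue 9–4.
Proposal Blue beats Measure 4, Measure 3; loses to Plan A, Measure 2 — 2 pairwise wins.

2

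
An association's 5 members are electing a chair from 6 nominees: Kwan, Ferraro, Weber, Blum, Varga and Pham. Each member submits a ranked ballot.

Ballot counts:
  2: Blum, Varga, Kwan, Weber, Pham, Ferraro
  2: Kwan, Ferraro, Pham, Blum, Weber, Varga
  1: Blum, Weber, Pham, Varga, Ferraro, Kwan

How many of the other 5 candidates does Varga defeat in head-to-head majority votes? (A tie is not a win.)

2

Varga against each rival (5 voters):
Varga vs Kwan: Varga wins 3–2.
Varga vs Ferraro: Varga wins 3–2.
Varga vs Weber: 2 to 3, Weber.
Varga vs Blum: 0 for Varga, 5 for Blum — Blum by 5–0.
Varga vs Pham: Varga is ranked higher on 2 ballots, Pham on 3. Pham wins 3–2.
Varga beats Kwan, Ferraro; loses to Weber, Blum, Pham — 2 pairwise wins.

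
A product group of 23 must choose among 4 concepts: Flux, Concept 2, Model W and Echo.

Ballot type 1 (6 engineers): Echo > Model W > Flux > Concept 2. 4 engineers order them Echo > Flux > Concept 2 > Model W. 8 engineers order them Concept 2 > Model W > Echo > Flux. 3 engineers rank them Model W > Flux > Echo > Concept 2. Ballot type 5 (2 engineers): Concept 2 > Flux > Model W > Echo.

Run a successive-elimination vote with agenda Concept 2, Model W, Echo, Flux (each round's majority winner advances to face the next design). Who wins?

Echo

Round 1: Concept 2 vs Model W — 14–9, Concept 2 advances.
Round 2: Concept 2 vs Echo — 10–13, Echo advances.
Round 3: Echo vs Flux — 18–5, Echo advances.
The agenda winner is Echo.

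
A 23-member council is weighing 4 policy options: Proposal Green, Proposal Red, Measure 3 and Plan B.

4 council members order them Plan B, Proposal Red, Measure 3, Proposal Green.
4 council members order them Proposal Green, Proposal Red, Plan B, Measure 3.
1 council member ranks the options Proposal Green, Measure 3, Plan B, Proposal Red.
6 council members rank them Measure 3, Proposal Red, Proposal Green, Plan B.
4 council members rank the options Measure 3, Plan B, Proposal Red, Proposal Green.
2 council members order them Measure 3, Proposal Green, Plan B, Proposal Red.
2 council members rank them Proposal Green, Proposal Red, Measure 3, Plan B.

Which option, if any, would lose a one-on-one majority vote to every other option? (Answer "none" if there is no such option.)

Plan B

Pairwise majorities:
Proposal Green vs Proposal Red: Proposal Red wins 14–9.
Proposal Green–Measure 3: Measure 3 16–7.
Proposal Green vs Plan B: 4+1+6+2+2 = 15 for Proposal Green, 8 for Plan B — Proposal Green by 15–8.
Proposal Red vs Measure 3: 4+4+2 = 10 for Proposal Red, 13 for Measure 3 — Measure 3 by 13–10.
Proposal Red–Plan B: Proposal Red 12–11.
Measure 3 vs Plan B: Measure 3 preferred on 1+6+4+2+2 = 15 ballots; Measure 3 wins 15–8.
Plan B is beaten in every head-to-head and is the Condorcet loser.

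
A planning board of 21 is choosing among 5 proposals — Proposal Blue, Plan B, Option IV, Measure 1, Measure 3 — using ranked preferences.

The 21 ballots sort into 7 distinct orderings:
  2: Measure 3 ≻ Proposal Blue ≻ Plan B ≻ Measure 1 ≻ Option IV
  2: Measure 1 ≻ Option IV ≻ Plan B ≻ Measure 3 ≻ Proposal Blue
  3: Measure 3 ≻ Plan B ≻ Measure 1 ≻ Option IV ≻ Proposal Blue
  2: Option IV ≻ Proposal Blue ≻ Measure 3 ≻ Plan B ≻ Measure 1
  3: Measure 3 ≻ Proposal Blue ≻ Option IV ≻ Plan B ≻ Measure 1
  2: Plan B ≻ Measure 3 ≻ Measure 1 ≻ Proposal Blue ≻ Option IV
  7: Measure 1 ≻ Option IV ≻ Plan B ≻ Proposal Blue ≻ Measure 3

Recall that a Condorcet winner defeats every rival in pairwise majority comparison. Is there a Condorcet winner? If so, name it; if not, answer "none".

Pairwise majorities:
Proposal Blue vs Plan B: Proposal Blue preferred on 2+2+3 = 7 ballots; Plan B wins 14–7.
Proposal Blue vs Option IV: 2+3+2 = 7 for Proposal Blue, 14 for Option IV — Option IV by 14–7.
Proposal Blue vs Measure 1: 7 to 14, Measure 1.
Proposal Blue vs Measure 3: 9 to 12, Measure 3.
Plan B vs Option IV: Plan B preferred on 2+3+2 = 7 ballots; Option IV wins 14–7.
Plan B vs Measure 1: Plan B preferred on 2+3+2+3+2 = 12 ballots; Plan B wins 12–9.
Plan B vs Measure 3: 11 to 10, Plan B.
Option IV vs Measure 1: Option IV is ranked higher on 2+3 = 5 ballots, Measure 1 on 16. Measure 1 wins 16–5.
Option IV vs Measure 3: 11 to 10, Option IV.
Measure 1 vs Measure 3: Measure 1 preferred on 2+7 = 9 ballots; Measure 3 wins 12–9.
No option is unbeaten: Proposal Blue loses to Plan B; Plan B loses to Option IV; Option IV loses to Measure 1; Measure 1 loses to Plan B; Measure 3 loses to Plan B. In particular Plan B beats Measure 1 beats Option IV beats Plan B is a majority cycle — no Condorcet winner exists.

none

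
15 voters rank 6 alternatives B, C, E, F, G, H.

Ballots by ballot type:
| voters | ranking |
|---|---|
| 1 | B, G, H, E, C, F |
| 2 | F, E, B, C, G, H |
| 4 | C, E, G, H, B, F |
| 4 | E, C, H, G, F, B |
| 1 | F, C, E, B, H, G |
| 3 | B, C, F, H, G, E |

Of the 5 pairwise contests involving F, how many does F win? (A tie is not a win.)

F against each rival (15 voters):
F vs B: F is ranked higher on 2+4+1 = 7 ballots, B on 8. B wins 8–7.
F vs C: C, 12–3.
F vs E: 6 to 9, E.
F–G: G 9–6.
F vs H: H wins 9–6.
F beats no one; loses to B, C, E, G, H — 0 pairwise wins.

0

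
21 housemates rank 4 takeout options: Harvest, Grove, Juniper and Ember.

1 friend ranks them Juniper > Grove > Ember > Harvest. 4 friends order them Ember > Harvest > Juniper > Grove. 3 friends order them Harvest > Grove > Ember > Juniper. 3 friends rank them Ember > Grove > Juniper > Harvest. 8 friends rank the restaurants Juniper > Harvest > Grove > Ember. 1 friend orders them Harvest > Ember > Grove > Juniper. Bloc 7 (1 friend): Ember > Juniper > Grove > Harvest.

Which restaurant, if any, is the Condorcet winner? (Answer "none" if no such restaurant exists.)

Check each pair by majority over 21 ballots:
Harvest vs Grove: Harvest is ranked higher on 4+3+8+1 = 16 ballots, Grove on 5. Harvest wins 16–5.
Harvest vs Juniper: 4+3+1 = 8 for Harvest, 13 for Juniper — Juniper by 13–8.
Harvest vs Ember: 12 to 9, Harvest.
Grove vs Juniper: 7 to 14, Juniper.
Grove vs Ember: Grove is ranked higher on 1+3+8 = 12 ballots, Ember on 9. Grove wins 12–9.
Juniper vs Ember: Juniper is ranked higher on 1+8 = 9 ballots, Ember on 12. Ember wins 12–9.
Every restaurant loses at least once (Harvest loses to Juniper; Grove loses to Harvest; Juniper loses to Ember; Ember loses to Harvest). The majority relation contains the cycle Harvest → Ember → Juniper → Harvest, so there is no Condorcet winner.

none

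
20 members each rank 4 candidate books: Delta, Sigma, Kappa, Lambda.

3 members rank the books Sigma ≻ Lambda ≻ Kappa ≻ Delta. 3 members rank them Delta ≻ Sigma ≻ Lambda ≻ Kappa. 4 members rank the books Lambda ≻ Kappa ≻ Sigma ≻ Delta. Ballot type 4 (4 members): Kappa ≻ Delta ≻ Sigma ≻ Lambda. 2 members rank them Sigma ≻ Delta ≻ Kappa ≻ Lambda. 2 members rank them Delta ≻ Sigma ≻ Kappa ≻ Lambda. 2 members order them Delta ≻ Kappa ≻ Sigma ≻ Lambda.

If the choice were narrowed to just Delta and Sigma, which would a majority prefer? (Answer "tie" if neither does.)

Ballots ranking Delta above Sigma: 3 + 4 + 2 + 2 = 11.
Ballots ranking Sigma above Delta: 20 − 11 = 9.
Delta wins the head-to-head 11–9.

Delta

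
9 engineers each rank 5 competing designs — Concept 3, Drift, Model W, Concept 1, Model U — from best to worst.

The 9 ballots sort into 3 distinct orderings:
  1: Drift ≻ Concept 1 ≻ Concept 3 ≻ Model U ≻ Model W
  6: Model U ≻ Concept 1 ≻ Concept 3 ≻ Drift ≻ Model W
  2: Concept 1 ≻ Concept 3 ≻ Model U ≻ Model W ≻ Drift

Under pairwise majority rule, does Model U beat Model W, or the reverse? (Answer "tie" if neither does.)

Model U

Ballots ranking Model U above Model W: 1 + 6 + 2 = 9.
Ballots ranking Model W above Model U: 9 − 9 = 0.
Model U wins the head-to-head 9–0.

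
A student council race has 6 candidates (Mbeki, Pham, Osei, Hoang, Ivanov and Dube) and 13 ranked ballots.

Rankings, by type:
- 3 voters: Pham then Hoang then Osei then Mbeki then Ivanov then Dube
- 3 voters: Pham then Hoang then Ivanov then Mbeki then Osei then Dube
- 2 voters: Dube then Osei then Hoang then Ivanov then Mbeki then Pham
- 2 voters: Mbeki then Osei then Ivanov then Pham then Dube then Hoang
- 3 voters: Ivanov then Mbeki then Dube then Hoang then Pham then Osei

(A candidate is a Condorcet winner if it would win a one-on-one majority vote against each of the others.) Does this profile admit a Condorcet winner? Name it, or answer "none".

none

Check each pair by majority over 13 ballots:
Mbeki vs Pham: Mbeki preferred on 2+2+3 = 7 ballots; Mbeki wins 7–6.
Mbeki vs Osei: Mbeki preferred on 3+2+3 = 8 ballots; Mbeki wins 8–5.
Mbeki vs Hoang: Mbeki preferred on 2+3 = 5 ballots; Hoang wins 8–5.
Mbeki vs Ivanov: Mbeki preferred on 3+2 = 5 ballots; Ivanov wins 8–5.
Mbeki vs Dube: 11 to 2, Mbeki.
Pham vs Osei: Pham is ranked higher on 3+3+3 = 9 ballots, Osei on 4. Pham wins 9–4.
Pham vs Hoang: 3+3+2 = 8 for Pham, 5 for Hoang — Pham by 8–5.
Pham vs Ivanov: 3+3 = 6 for Pham, 7 for Ivanov — Ivanov by 7–6.
Pham vs Dube: Pham preferred on 3+3+2 = 8 ballots; Pham wins 8–5.
Osei vs Hoang: Osei is ranked higher on 2+2 = 4 ballots, Hoang on 9. Hoang wins 9–4.
Osei vs Ivanov: 3+2+2 = 7 for Osei, 6 for Ivanov — Osei by 7–6.
Osei vs Dube: 3+3+2 = 8 for Osei, 5 for Dube — Osei by 8–5.
Hoang vs Ivanov: Hoang preferred on 3+3+2 = 8 ballots; Hoang wins 8–5.
Hoang vs Dube: 3+3 = 6 for Hoang, 7 for Dube — Dube by 7–6.
Ivanov vs Dube: 11 to 2, Ivanov.
No candidate is unbeaten: Mbeki loses to Hoang; Pham loses to Mbeki; Osei loses to Mbeki; Hoang loses to Pham; Ivanov loses to Osei; Dube loses to Mbeki. In particular Mbeki → Pham → Hoang → Mbeki is a majority cycle — no Condorcet winner exists.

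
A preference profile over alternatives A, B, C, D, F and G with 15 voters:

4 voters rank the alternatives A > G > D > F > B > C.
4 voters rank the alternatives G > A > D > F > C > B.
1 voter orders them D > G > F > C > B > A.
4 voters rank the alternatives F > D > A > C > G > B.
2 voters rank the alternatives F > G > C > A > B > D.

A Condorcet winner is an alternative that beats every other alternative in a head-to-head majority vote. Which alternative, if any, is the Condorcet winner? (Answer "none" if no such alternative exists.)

A

Check each pair by majority over 15 ballots:
A–B: A 14–1.
A vs C: A, 12–3.
A vs D: A, 10–5.
A vs F: A, 8–7.
A–G: A 8–7.
B vs C: C, 11–4.
B vs D: D, 13–2.
B vs F: F, 15–0.
B vs G: G, 15–0.
C–D: D 13–2.
C vs F: F, 15–0.
C vs G: G, 11–4.
D vs F: D, 9–6.
D–G: G 10–5.
F–G: G 9–6.
Only A has no losses; A is the Condorcet winner.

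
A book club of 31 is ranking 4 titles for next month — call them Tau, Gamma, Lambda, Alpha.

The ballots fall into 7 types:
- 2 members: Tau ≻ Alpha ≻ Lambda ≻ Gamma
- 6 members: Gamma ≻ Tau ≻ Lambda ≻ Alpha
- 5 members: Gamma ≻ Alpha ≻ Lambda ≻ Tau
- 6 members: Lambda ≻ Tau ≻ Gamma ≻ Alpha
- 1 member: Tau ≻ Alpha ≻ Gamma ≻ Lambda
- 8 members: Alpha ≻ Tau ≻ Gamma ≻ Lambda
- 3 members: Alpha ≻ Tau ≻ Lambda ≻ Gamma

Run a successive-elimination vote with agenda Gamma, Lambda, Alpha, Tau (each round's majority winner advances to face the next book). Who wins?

Tau

Round 1: Gamma vs Lambda — 20–11, Gamma advances.
Round 2: Gamma vs Alpha — 17–14, Gamma advances.
Round 3: Gamma vs Tau — 11–20, Tau advances.
Tau survives the agenda.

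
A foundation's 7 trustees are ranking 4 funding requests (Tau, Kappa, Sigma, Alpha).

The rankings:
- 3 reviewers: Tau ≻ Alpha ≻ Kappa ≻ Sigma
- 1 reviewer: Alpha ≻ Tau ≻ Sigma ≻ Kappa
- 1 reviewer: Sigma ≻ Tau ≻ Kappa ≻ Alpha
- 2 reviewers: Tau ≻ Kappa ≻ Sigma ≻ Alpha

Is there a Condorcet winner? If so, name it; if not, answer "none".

Head-to-head results (7 reviewers):
Tau vs Kappa: Tau preferred on 3+1+1+2 = 7 ballots; Tau wins 7–0.
Tau vs Sigma: Tau preferred on 3+1+2 = 6 ballots; Tau wins 6–1.
Tau vs Alpha: 3+1+2 = 6 for Tau, 1 for Alpha — Tau by 6–1.
Kappa vs Sigma: 3+2 = 5 for Kappa, 2 for Sigma — Kappa by 5–2.
Kappa vs Alpha: 3 to 4, Alpha.
Sigma vs Alpha: Alpha, 4–3.
Only Tau has no losses; Tau is the Condorcet winner.

Tau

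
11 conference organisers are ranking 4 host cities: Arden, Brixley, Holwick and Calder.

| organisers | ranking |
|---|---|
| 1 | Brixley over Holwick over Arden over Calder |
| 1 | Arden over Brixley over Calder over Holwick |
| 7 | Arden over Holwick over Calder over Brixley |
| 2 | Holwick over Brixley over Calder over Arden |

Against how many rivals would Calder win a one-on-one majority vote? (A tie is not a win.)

1

Calder against each rival (11 organisers):
Calder vs Arden: 2 to 9, Arden.
Calder–Brixley: Calder 7–4.
Calder vs Holwick: Calder preferred on 1 ballot; Holwick wins 10–1.
Calder beats Brixley; loses to Arden, Holwick — 1 pairwise win.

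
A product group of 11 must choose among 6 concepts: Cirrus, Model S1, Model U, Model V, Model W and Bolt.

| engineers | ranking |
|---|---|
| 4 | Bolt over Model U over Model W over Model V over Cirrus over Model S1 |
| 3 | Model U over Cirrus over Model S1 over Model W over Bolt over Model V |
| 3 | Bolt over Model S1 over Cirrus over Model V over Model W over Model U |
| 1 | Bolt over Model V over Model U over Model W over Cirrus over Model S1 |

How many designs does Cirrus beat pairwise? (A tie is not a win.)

3

Cirrus against each rival (11 engineers):
Cirrus vs Model S1: 8 to 3, Cirrus.
Cirrus vs Model U: Cirrus is ranked higher on 3 ballots, Model U on 8. Model U wins 8–3.
Cirrus vs Model V: Cirrus preferred on 3+3 = 6 ballots; Cirrus wins 6–5.
Cirrus vs Model W: 6 to 5, Cirrus.
Cirrus vs Bolt: 3 for Cirrus, 8 for Bolt — Bolt by 8–3.
Cirrus beats Model S1, Model V, Model W; loses to Model U, Bolt — 3 pairwise wins.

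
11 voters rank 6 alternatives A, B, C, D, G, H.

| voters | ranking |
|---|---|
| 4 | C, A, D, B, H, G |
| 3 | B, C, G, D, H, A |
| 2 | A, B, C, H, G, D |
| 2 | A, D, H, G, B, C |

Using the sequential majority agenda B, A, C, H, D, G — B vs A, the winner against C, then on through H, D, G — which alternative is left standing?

C

Round 1: B vs A — 3–8, A advances.
Round 2: A vs C — 4–7, C advances.
Round 3: C vs H — 9–2, C advances.
Round 4: C vs D — 9–2, C advances.
Round 5: C vs G — 9–2, C advances.
The agenda winner is C.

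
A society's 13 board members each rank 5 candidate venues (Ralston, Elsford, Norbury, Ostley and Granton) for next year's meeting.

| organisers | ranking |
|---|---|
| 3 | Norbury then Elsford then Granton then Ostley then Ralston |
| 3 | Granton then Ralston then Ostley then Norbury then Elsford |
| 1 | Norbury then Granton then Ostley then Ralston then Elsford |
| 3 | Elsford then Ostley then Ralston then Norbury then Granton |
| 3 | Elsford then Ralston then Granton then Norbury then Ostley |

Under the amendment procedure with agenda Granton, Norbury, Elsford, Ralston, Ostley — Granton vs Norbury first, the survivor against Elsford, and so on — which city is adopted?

Ostley

Round 1: Granton vs Norbury — 6–7, Norbury advances.
Round 2: Norbury vs Elsford — 7–6, Norbury advances.
Round 3: Norbury vs Ralston — 4–9, Ralston advances.
Round 4: Ralston vs Ostley — 6–7, Ostley advances.
Ostley survives the agenda.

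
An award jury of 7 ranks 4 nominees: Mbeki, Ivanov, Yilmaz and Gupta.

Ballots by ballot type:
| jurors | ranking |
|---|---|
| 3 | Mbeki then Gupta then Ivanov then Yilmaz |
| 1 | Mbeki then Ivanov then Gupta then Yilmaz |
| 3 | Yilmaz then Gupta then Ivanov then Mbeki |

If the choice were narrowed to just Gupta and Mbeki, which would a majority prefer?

Mbeki

Ballots ranking Gupta above Mbeki: 3.
Ballots ranking Mbeki above Gupta: 7 − 3 = 4.
Mbeki wins the head-to-head 4–3.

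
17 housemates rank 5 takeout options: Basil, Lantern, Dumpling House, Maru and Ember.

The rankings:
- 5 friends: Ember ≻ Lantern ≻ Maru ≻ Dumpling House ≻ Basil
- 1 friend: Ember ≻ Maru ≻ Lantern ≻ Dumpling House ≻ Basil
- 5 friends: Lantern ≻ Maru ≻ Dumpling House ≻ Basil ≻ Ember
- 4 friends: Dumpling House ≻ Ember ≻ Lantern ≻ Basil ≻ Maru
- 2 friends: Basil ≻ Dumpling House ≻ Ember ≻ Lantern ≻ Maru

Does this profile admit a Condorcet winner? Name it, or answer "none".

Check each pair by majority over 17 ballots:
Basil vs Lantern: Lantern, 15–2.
Basil–Dumpling House: Dumpling House 15–2.
Basil vs Maru: Maru, 11–6.
Basil vs Ember: Ember, 10–7.
Lantern vs Dumpling House: Lantern wins 11–6.
Lantern vs Maru: Lantern wins 16–1.
Lantern–Ember: Ember 12–5.
Dumpling House vs Maru: Maru wins 11–6.
Dumpling House–Ember: Dumpling House 11–6.
Maru vs Ember: Ember wins 12–5.
Every restaurant loses at least once (Basil loses to Lantern; Lantern loses to Ember; Dumpling House loses to Lantern; Maru loses to Lantern; Ember loses to Dumpling House). The majority relation contains the cycle Lantern beats Dumpling House beats Ember beats Lantern, so there is no Condorcet winner.

none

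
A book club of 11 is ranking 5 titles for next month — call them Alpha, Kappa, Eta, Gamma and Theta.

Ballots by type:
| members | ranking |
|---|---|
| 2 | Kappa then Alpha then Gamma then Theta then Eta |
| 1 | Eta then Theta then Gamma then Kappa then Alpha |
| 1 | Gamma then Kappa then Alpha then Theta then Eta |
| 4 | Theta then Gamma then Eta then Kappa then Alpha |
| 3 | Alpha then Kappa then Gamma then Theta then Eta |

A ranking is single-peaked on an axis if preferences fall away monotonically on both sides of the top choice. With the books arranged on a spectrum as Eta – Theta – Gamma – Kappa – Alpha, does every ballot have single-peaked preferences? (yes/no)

yes

Axis positions: Eta=1, Theta=2, Gamma=3, Kappa=4, Alpha=5.
Type 1 (peak Kappa at position 4): ranking walks positions 4-5-3-2-1, expanding outward from the peak — single-peaked.
Type 2 (peak Eta at position 1): ranking walks positions 1-2-3-4-5, expanding outward from the peak — single-peaked.
Type 3 (peak Gamma at position 3): ranking walks positions 3-4-5-2-1, expanding outward from the peak — single-peaked.
Type 4 (peak Theta at position 2): ranking walks positions 2-3-1-4-5, expanding outward from the peak — single-peaked.
Type 5 (peak Alpha at position 5): ranking walks positions 5-4-3-2-1, expanding outward from the peak — single-peaked.
Every ranking is single-peaked on this axis.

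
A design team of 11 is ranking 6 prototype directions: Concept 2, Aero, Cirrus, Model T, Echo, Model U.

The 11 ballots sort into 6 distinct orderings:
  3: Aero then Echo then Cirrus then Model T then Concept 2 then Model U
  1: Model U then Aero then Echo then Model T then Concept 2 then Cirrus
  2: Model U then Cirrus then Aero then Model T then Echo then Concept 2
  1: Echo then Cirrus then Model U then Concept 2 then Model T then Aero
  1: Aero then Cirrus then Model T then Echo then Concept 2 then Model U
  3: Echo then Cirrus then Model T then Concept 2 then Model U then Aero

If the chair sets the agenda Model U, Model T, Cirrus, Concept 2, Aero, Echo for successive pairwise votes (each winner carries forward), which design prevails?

Round 1: Model U vs Model T — 4–7, Model T advances.
Round 2: Model T vs Cirrus — 1–10, Cirrus advances.
Round 3: Cirrus vs Concept 2 — 10–1, Cirrus advances.
Round 4: Cirrus vs Aero — 6–5, Cirrus advances.
Round 5: Cirrus vs Echo — 3–8, Echo advances.
The agenda winner is Echo.

Echo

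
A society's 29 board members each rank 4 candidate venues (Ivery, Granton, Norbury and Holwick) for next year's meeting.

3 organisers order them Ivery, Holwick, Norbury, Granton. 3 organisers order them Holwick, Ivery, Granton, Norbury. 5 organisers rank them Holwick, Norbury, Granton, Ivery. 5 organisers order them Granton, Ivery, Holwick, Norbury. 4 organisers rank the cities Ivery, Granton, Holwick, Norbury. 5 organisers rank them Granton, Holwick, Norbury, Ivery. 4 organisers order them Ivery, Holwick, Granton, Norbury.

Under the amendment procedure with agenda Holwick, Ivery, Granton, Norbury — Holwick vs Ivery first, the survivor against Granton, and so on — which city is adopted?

Granton

Round 1: Holwick vs Ivery — 13–16, Ivery advances.
Round 2: Ivery vs Granton — 14–15, Granton advances.
Round 3: Granton vs Norbury — 21–8, Granton advances.
The agenda winner is Granton.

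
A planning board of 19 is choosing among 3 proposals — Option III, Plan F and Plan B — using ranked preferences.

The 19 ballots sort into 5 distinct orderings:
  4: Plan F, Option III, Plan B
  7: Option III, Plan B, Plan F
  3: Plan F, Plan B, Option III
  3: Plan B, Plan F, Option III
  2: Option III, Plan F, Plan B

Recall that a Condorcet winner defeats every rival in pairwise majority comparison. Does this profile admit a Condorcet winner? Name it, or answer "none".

none

Check each pair by majority over 19 ballots:
Option III vs Plan F: Plan F wins 10–9.
Option III vs Plan B: Option III wins 13–6.
Plan F vs Plan B: Plan F is ranked higher on 4+3+2 = 9 ballots, Plan B on 10. Plan B wins 10–9.
Each option drops at least one matchup (Option III loses to Plan F; Plan F loses to Plan B; Plan B loses to Option III); the cycle Option III beats Plan B beats Plan F beats Option III rules out a Condorcet winner.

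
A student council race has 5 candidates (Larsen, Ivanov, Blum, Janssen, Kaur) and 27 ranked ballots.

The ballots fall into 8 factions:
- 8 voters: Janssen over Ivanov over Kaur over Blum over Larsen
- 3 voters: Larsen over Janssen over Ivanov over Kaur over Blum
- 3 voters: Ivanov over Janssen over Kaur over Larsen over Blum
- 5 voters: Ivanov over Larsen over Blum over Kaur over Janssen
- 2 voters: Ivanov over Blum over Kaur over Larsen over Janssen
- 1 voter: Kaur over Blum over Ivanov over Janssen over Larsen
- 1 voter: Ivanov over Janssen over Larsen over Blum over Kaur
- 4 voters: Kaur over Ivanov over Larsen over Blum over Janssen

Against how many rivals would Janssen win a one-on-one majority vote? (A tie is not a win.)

2

Janssen against each rival (27 voters):
Janssen vs Larsen: 8+3+1+1 = 13 for Janssen, 14 for Larsen — Larsen by 14–13.
Janssen vs Ivanov: Ivanov wins 16–11.
Janssen vs Blum: Janssen wins 15–12.
Janssen vs Kaur: 15 to 12, Janssen.
Janssen beats Blum, Kaur; loses to Larsen, Ivanov — 2 pairwise wins.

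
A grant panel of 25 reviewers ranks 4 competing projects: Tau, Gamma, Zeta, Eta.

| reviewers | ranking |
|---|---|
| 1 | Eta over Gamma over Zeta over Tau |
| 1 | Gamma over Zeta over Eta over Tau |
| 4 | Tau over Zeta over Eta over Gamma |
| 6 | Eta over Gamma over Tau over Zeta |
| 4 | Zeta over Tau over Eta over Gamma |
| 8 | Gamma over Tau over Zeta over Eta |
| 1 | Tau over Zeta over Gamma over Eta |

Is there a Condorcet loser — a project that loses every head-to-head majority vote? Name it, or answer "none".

none

Head-to-head results (25 reviewers):
Tau vs Gamma: 4+4+1 = 9 for Tau, 16 for Gamma — Gamma by 16–9.
Tau vs Zeta: 4+6+8+1 = 19 for Tau, 6 for Zeta — Tau by 19–6.
Tau–Eta: Tau 17–8.
Gamma vs Zeta: Gamma, 16–9.
Gamma vs Eta: Eta, 15–10.
Zeta vs Eta: Zeta wins 18–7.
Every project wins at least one matchup (Tau beats Zeta; Gamma beats Tau; Zeta beats Eta; Eta beats Gamma), so there is no Condorcet loser.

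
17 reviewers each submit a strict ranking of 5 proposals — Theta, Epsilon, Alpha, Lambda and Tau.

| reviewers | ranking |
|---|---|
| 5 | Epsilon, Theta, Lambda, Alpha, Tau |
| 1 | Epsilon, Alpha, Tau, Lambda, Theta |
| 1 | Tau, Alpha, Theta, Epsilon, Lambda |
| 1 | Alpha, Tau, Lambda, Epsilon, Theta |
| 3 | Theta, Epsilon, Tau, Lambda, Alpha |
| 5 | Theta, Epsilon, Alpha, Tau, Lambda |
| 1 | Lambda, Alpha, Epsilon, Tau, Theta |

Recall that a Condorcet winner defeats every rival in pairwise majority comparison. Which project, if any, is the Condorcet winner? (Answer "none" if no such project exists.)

Theta

Check each pair by majority over 17 ballots:
Theta vs Epsilon: Theta wins 9–8.
Theta vs Alpha: Theta wins 13–4.
Theta vs Lambda: Theta wins 14–3.
Theta vs Tau: Theta wins 13–4.
Epsilon vs Alpha: Epsilon, 14–3.
Epsilon–Lambda: Epsilon 15–2.
Epsilon–Tau: Epsilon 15–2.
Alpha–Lambda: Lambda 9–8.
Alpha vs Tau: Alpha, 13–4.
Lambda vs Tau: Tau, 11–6.
Theta defeats every rival head-to-head and is the Condorcet winner.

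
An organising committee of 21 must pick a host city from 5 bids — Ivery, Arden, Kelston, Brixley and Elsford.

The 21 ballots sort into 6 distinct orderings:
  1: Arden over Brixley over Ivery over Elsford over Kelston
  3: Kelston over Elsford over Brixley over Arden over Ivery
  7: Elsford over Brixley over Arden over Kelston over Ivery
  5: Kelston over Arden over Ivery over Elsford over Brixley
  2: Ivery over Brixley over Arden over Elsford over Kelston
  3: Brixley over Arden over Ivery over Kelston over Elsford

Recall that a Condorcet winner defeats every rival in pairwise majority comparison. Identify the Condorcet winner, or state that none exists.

Pairwise majorities:
Ivery vs Arden: Arden wins 19–2.
Ivery vs Kelston: Kelston wins 15–6.
Ivery vs Brixley: Brixley wins 14–7.
Ivery vs Elsford: Ivery, 11–10.
Arden vs Kelston: Arden, 13–8.
Arden vs Brixley: Brixley, 15–6.
Arden–Elsford: Arden 11–10.
Kelston–Brixley: Brixley 13–8.
Kelston vs Elsford: Kelston, 11–10.
Brixley–Elsford: Elsford 15–6.
Every city loses at least once (Ivery loses to Arden; Arden loses to Brixley; Kelston loses to Arden; Brixley loses to Elsford; Elsford loses to Ivery). The majority relation contains the cycle Ivery > Elsford > Brixley > Ivery, so there is no Condorcet winner.

none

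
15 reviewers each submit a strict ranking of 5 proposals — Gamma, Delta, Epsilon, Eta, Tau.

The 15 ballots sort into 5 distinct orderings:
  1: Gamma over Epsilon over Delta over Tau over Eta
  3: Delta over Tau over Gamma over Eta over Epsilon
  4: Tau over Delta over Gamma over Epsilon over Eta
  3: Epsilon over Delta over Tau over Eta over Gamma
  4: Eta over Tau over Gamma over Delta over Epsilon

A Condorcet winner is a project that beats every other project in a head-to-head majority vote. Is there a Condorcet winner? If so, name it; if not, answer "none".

Check each pair by majority over 15 ballots:
Gamma vs Delta: Delta, 10–5.
Gamma vs Epsilon: 12 to 3, Gamma.
Gamma–Eta: Gamma 8–7.
Gamma vs Tau: Gamma is ranked higher on 1 ballot, Tau on 14. Tau wins 14–1.
Delta vs Epsilon: Delta, 11–4.
Delta vs Eta: Delta is ranked higher on 1+3+4+3 = 11 ballots, Eta on 4. Delta wins 11–4.
Delta vs Tau: Delta is ranked higher on 1+3+3 = 7 ballots, Tau on 8. Tau wins 8–7.
Epsilon vs Eta: Epsilon preferred on 1+4+3 = 8 ballots; Epsilon wins 8–7.
Epsilon vs Tau: Tau wins 11–4.
Eta vs Tau: Eta is ranked higher on 4 ballots, Tau on 11. Tau wins 11–4.
Only Tau has no losses; Tau is the Condorcet winner.

Tau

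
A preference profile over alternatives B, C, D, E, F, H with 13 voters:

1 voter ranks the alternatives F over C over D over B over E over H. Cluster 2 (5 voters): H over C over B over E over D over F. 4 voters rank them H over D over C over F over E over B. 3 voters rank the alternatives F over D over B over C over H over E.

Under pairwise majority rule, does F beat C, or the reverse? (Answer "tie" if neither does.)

Ballots ranking F above C: 1 + 3 = 4.
Ballots ranking C above F: 13 − 4 = 9.
C wins the head-to-head 9–4.

C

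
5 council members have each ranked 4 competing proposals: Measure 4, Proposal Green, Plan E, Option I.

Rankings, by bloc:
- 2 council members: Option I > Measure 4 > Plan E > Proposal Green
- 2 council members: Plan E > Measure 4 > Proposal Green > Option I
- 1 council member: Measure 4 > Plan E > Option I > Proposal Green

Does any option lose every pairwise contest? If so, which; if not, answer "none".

Proposal Green

Head-to-head results (5 council members):
Measure 4 vs Proposal Green: 5 to 0, Measure 4.
Measure 4 vs Plan E: Measure 4, 3–2.
Measure 4 vs Option I: Measure 4 wins 3–2.
Proposal Green vs Plan E: Proposal Green preferred on 0 ballots; Plan E wins 5–0.
Proposal Green vs Option I: Option I, 3–2.
Plan E vs Option I: Plan E wins 3–2.
Proposal Green is beaten in every head-to-head and is the Condorcet loser.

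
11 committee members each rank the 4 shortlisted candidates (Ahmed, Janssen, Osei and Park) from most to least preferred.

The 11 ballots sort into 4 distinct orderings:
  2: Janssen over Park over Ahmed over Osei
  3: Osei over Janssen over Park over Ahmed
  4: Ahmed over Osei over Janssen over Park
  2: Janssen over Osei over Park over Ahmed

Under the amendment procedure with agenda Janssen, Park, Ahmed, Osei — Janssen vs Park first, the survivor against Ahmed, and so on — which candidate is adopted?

Round 1: Janssen vs Park — 11–0, Janssen advances.
Round 2: Janssen vs Ahmed — 7–4, Janssen advances.
Round 3: Janssen vs Osei — 4–7, Osei advances.
The agenda winner is Osei.

Osei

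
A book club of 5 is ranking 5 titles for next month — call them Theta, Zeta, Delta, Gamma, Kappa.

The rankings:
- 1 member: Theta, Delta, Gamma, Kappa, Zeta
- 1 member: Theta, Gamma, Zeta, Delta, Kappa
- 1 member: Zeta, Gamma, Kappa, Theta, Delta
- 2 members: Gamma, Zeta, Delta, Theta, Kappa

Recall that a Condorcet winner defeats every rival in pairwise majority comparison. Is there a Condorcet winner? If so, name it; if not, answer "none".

Gamma

Pairwise majorities:
Theta vs Zeta: Theta preferred on 1+1 = 2 ballots; Zeta wins 3–2.
Theta vs Delta: Theta is ranked higher on 1+1+1 = 3 ballots, Delta on 2. Theta wins 3–2.
Theta vs Gamma: 2 to 3, Gamma.
Theta vs Kappa: Theta preferred on 1+1+2 = 4 ballots; Theta wins 4–1.
Zeta vs Delta: 1+1+2 = 4 for Zeta, 1 for Delta — Zeta by 4–1.
Zeta vs Gamma: 1 to 4, Gamma.
Zeta vs Kappa: Zeta preferred on 1+1+2 = 4 ballots; Zeta wins 4–1.
Delta vs Gamma: Delta is ranked higher on 1 ballot, Gamma on 4. Gamma wins 4–1.
Delta vs Kappa: 4 to 1, Delta.
Gamma vs Kappa: 1+1+1+2 = 5 for Gamma, 0 for Kappa — Gamma by 5–0.
Only Gamma has no losses; Gamma is the Condorcet winner.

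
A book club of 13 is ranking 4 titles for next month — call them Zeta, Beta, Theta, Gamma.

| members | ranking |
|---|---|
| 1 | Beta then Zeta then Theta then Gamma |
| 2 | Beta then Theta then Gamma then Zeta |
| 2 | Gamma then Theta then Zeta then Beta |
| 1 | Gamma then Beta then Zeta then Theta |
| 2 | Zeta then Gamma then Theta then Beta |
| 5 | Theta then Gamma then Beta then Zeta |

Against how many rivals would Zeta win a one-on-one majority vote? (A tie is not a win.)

Zeta against each rival (13 members):
Zeta vs Beta: Beta, 9–4.
Zeta vs Theta: 4 to 9, Theta.
Zeta vs Gamma: Gamma wins 10–3.
Zeta beats no one; loses to Beta, Theta, Gamma — 0 pairwise wins.

0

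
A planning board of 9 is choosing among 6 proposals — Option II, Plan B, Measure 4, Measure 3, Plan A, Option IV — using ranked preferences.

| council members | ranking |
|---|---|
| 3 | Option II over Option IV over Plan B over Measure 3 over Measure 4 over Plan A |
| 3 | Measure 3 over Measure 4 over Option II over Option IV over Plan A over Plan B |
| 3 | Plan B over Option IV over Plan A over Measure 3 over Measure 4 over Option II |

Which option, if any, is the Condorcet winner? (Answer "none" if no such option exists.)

none

Pairwise majorities:
Option II vs Plan B: Option II, 6–3.
Option II vs Measure 4: 3 to 6, Measure 4.
Option II vs Measure 3: Option II preferred on 3 ballots; Measure 3 wins 6–3.
Option II–Plan A: Option II 6–3.
Option II vs Option IV: Option II preferred on 3+3 = 6 ballots; Option II wins 6–3.
Plan B vs Measure 4: Plan B, 6–3.
Plan B vs Measure 3: 3+3 = 6 for Plan B, 3 for Measure 3 — Plan B by 6–3.
Plan B vs Plan A: 3+3 = 6 for Plan B, 3 for Plan A — Plan B by 6–3.
Plan B vs Option IV: Plan B is ranked higher on 3 ballots, Option IV on 6. Option IV wins 6–3.
Measure 4 vs Measure 3: 0 to 9, Measure 3.
Measure 4 vs Plan A: Measure 4 preferred on 3+3 = 6 ballots; Measure 4 wins 6–3.
Measure 4 vs Option IV: 3 for Measure 4, 6 for Option IV — Option IV by 6–3.
Measure 3 vs Plan A: Measure 3, 6–3.
Measure 3 vs Option IV: Option IV wins 6–3.
Plan A vs Option IV: 0 for Plan A, 9 for Option IV — Option IV by 9–0.
Each option drops at least one matchup (Option II loses to Measure 4; Plan B loses to Option II; Measure 4 loses to Plan B; Measure 3 loses to Plan B; Plan A loses to Option II; Option IV loses to Option II); the cycle Option II beats Plan B beats Measure 4 beats Option II rules out a Condorcet winner.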